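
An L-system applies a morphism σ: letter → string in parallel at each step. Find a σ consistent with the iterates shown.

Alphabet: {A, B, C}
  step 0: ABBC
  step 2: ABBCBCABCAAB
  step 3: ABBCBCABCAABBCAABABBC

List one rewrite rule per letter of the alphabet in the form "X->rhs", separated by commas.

A->AB, B->BC, C->A

  step 2 ⇒ step 3: ABBCBCABCAAB ⇒ AB·BC·BC·A·BC·A·AB·BC·A·AB·AB·BC
    A ↦ AB
    B ↦ BC
    C ↦ A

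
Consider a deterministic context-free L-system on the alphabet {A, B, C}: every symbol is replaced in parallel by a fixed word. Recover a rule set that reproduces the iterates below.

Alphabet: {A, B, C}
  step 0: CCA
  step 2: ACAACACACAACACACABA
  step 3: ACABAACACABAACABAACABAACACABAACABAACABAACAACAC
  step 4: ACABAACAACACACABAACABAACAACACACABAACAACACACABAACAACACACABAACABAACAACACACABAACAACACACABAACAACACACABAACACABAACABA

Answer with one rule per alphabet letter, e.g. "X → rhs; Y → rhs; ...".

  step 3 ⇒ step 4: ACABAACACABAACABAACABAACACABAACABAACABAACAACAC ⇒ AC·ABA·AC·AAC·AC·AC·ABA·AC·ABA·AC·AAC·AC·AC·ABA·AC·AAC·AC·AC·ABA·AC·AAC·AC·AC·ABA·AC·ABA·AC·AAC·AC·AC·ABA·AC·AAC·AC·AC·ABA·AC·AAC·AC·AC·ABA·AC·AC·ABA·AC·ABA
    A ↦ AC
    B ↦ AAC
    C ↦ ABA

A->AC, B->AAC, C->ABA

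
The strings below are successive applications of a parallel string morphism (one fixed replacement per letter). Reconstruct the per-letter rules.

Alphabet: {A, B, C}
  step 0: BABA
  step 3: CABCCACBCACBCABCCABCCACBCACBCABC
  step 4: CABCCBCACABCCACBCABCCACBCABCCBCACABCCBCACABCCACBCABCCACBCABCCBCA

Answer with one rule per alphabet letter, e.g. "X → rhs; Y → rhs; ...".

  step 3 ⇒ step 4: CABCCACBCACBCABCCABCCACBCACBCABC ⇒ CA·BC·CB·CA·CA·BC·CA·CB·CA·BC·CA·CB·CA·BC·CB·CA·CA·BC·CB·CA·CA·BC·CA·CB·CA·BC·CA·CB·CA·BC·CB·CA
    A ↦ BC
    B ↦ CB
    C ↦ CA

A->BC, B->CB, C->CA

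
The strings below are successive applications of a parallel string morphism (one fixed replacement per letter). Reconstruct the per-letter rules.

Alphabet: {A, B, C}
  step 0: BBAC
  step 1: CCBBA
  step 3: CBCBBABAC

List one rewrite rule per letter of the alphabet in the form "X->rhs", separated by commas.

  step 0 ⇒ step 1: BBAC ⇒ C·C·B·BA
    A ↦ B
    B ↦ C
    C ↦ BA

A->B, B->C, C->BA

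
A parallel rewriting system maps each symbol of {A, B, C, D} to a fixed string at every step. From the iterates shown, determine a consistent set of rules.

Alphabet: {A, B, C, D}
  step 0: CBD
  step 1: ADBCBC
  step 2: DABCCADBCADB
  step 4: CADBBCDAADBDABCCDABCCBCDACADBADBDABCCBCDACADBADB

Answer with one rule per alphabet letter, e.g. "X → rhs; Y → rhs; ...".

A->DA, B->C, C->ADB, D->BC

  step 1 ⇒ step 2: ADBCBC ⇒ DA·BC·C·ADB·C·ADB
    A ↦ DA
    B ↦ C
    C ↦ ADB
    D ↦ BC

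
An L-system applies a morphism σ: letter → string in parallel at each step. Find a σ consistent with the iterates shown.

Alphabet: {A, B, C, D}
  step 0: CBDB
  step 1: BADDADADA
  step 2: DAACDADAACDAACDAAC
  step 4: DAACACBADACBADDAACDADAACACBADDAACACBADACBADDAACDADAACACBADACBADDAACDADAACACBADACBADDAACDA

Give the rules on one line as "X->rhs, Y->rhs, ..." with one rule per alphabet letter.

  step 1 ⇒ step 2: BADDADADA ⇒ DA·AC·DA·DA·AC·DA·AC·DA·AC
    A ↦ AC
    B ↦ DA
    D ↦ DA
  step 0 ⇒ step 1: CBDB ⇒ BAD·DA·DA·DA
    C ↦ BAD

A->AC, B->DA, C->BAD, D->DA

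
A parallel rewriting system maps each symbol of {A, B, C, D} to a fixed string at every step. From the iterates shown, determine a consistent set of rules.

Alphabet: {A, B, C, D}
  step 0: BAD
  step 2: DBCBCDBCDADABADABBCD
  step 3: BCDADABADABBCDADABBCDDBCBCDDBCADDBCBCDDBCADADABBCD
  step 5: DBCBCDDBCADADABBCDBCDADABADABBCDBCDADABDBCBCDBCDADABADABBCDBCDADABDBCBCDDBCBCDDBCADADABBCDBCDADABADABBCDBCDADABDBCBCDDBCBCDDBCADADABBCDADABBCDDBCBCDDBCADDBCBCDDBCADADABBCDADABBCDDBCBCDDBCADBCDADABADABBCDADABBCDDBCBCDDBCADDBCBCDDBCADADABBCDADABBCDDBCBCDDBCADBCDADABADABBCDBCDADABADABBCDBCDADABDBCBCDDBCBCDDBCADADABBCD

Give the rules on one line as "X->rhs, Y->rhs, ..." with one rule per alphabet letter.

A->DBC, B->AD, C->AB, D->BCD

  step 2 ⇒ step 3: DBCBCDBCDADABADABBCD ⇒ BCD·AD·AB·AD·AB·BCD·AD·AB·BCD·DBC·BCD·DBC·AD·DBC·BCD·DBC·AD·AD·AB·BCD
    A ↦ DBC
    B ↦ AD
    C ↦ AB
    D ↦ BCD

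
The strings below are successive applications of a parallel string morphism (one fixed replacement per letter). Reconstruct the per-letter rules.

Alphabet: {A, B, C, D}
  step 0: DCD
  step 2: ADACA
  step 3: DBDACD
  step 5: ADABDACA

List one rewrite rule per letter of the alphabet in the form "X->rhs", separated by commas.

  step 2 ⇒ step 3: ADACA ⇒ D·B·D·AC·D
    A ↦ D
    C ↦ AC
    D ↦ B
    B ↦ A  (constrained at step 3)

A->D, B->A, C->AC, D->B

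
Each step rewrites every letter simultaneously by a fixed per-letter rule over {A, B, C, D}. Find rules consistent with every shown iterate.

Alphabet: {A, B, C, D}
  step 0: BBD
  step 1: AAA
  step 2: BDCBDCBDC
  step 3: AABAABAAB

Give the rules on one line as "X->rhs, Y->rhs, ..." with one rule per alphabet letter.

A->BDC, B->A, C->B, D->A

  step 2 ⇒ step 3: BDCBDCBDC ⇒ A·A·B·A·A·B·A·A·B
    B ↦ A
    C ↦ B
    D ↦ A
  step 1 ⇒ step 2: AAA ⇒ BDC·BDC·BDC
    A ↦ BDC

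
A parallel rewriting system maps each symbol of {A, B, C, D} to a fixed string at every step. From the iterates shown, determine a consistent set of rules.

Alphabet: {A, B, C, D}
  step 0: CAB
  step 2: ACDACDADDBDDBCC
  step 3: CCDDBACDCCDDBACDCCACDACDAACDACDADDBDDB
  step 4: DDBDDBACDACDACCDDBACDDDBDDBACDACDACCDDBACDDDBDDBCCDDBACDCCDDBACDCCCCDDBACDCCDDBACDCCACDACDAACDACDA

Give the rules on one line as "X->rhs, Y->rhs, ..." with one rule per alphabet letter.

  step 3 ⇒ step 4: CCDDBACDCCDDBACDCCACDACDAACDACDADDBDDB ⇒ DDB·DDB·ACD·ACD·A·CC·DDB·ACD·DDB·DDB·ACD·ACD·A·CC·DDB·ACD·DDB·DDB·CC·DDB·ACD·CC·DDB·ACD·CC·CC·DDB·ACD·CC·DDB·ACD·CC·ACD·ACD·A·ACD·ACD·A
    A ↦ CC
    B ↦ A
    C ↦ DDB
    D ↦ ACD

A->CC, B->A, C->DDB, D->ACD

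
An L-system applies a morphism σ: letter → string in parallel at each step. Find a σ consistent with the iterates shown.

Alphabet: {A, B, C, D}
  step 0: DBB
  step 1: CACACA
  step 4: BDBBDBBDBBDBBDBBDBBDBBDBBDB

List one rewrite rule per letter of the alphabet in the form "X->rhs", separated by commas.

  step 0 ⇒ step 1: DBB ⇒ CA·CA·CA
    B ↦ CA
    D ↦ CA
    A ↦ DB  (constrained at step 1)
    C ↦ B  (constrained at step 1)

A->DB, B->CA, C->B, D->CA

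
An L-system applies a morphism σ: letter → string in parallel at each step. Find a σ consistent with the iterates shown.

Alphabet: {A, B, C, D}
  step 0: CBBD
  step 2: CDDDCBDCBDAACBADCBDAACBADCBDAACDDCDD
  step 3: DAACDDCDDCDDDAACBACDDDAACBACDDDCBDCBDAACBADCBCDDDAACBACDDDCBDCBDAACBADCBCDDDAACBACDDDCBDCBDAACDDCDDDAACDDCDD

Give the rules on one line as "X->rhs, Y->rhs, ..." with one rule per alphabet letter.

A->DCB, B->CBA, C->DAA, D->CDD

  step 2 ⇒ step 3: CDDDCBDCBDAACBADCBDAACBADCBDAACDDCDD ⇒ DAA·CDD·CDD·CDD·DAA·CBA·CDD·DAA·CBA·CDD·DCB·DCB·DAA·CBA·DCB·CDD·DAA·CBA·CDD·DCB·DCB·DAA·CBA·DCB·CDD·DAA·CBA·CDD·DCB·DCB·DAA·CDD·CDD·DAA·CDD·CDD
    A ↦ DCB
    B ↦ CBA
    C ↦ DAA
    D ↦ CDD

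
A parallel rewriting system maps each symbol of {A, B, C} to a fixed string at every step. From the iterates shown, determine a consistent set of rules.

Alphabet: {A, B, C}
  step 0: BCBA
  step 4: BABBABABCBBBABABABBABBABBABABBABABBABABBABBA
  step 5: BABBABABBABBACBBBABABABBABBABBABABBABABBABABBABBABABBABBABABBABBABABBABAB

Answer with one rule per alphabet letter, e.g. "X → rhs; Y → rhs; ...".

A->B, B->BA, C->CBB

  step 4 ⇒ step 5: BABBABABCBBBABABABBABBABBABABBABABBABABBABBA ⇒ BA·B·BA·BA·B·BA·B·BA·CBB·BA·BA·BA·B·BA·B·BA·B·BA·BA·B·BA·BA·B·BA·BA·B·BA·B·BA·BA·B·BA·B·BA·BA·B·BA·B·BA·BA·B·BA·BA·B
    A ↦ B
    B ↦ BA
    C ↦ CBB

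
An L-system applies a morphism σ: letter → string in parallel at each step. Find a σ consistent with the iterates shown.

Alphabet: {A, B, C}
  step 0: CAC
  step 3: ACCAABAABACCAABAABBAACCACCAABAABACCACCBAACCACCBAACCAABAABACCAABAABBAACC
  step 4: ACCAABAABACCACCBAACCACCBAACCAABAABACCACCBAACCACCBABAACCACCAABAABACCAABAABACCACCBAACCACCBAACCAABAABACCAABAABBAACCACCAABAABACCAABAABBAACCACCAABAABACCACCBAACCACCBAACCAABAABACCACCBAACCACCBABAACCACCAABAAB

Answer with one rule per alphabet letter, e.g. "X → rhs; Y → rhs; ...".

  step 3 ⇒ step 4: ACCAABAABACCAABAABBAACCACCAABAABACCACCBAACCACCBAACCAABAABACCAABAABBAACC ⇒ ACC·AAB·AAB·ACC·ACC·BA·ACC·ACC·BA·ACC·AAB·AAB·ACC·ACC·BA·ACC·ACC·BA·BA·ACC·ACC·AAB·AAB·ACC·AAB·AAB·ACC·ACC·BA·ACC·ACC·BA·ACC·AAB·AAB·ACC·AAB·AAB·BA·ACC·ACC·AAB·AAB·ACC·AAB·AAB·BA·ACC·ACC·AAB·AAB·ACC·ACC·BA·ACC·ACC·BA·ACC·AAB·AAB·ACC·ACC·BA·ACC·ACC·BA·BA·ACC·ACC·AAB·AAB
    A ↦ ACC
    B ↦ BA
    C ↦ AAB

A->ACC, B->BA, C->AAB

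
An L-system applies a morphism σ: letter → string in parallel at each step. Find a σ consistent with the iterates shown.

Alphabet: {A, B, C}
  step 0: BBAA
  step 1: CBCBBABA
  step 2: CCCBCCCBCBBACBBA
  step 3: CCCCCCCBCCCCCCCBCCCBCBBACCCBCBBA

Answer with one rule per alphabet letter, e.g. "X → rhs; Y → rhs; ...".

A->BA, B->CB, C->CC

  step 2 ⇒ step 3: CCCBCCCBCBBACBBA ⇒ CC·CC·CC·CB·CC·CC·CC·CB·CC·CB·CB·BA·CC·CB·CB·BA
    A ↦ BA
    B ↦ CB
    C ↦ CC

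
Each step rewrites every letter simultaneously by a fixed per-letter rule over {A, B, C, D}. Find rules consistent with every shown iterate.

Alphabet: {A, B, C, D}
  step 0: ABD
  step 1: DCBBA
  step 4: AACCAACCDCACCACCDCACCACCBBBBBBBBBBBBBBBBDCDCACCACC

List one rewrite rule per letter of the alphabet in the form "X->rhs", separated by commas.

A->DC, B->BB, C->ACC, D->A

  step 0 ⇒ step 1: ABD ⇒ DC·BB·A
    A ↦ DC
    B ↦ BB
    D ↦ A
    C ↦ ACC  (constrained at step 1)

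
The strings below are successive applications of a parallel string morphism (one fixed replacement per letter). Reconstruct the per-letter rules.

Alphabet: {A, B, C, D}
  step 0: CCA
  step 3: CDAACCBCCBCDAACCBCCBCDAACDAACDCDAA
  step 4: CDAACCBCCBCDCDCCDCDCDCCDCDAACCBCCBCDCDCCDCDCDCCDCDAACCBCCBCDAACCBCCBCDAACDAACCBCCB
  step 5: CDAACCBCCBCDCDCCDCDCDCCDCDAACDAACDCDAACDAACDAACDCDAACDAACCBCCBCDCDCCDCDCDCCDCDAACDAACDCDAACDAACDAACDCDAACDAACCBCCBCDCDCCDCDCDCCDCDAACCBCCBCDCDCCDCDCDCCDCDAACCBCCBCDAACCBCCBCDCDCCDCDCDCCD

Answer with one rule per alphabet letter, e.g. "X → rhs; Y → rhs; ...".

  step 4 ⇒ step 5: CDAACCBCCBCDCDCCDCDCDCCDCDAACCBCCBCDCDCCDCDCDCCDCDAACCBCCBCDAACCBCCBCDAACDAACCBCCB ⇒ CD·AA·CCB·CCB·CD·CD·CCD·CD·CD·CCD·CD·AA·CD·AA·CD·CD·AA·CD·AA·CD·AA·CD·CD·AA·CD·AA·CCB·CCB·CD·CD·CCD·CD·CD·CCD·CD·AA·CD·AA·CD·CD·AA·CD·AA·CD·AA·CD·CD·AA·CD·AA·CCB·CCB·CD·CD·CCD·CD·CD·CCD·CD·AA·CCB·CCB·CD·CD·CCD·CD·CD·CCD·CD·AA·CCB·CCB·CD·AA·CCB·CCB·CD·CD·CCD·CD·CD·CCD
    A ↦ CCB
    B ↦ CCD
    C ↦ CD
    D ↦ AA

A->CCB, B->CCD, C->CD, D->AA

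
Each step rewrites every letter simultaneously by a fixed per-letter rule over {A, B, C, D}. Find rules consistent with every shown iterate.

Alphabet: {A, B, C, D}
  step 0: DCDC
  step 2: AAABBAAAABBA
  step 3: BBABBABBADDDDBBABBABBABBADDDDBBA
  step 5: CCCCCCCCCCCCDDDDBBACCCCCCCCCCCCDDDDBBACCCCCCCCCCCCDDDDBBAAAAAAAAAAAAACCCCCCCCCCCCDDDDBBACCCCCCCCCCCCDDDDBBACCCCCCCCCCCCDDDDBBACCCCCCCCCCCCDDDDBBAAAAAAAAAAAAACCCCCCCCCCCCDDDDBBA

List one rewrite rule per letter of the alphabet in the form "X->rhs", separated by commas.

  step 2 ⇒ step 3: AAABBAAAABBA ⇒ BBA·BBA·BBA·DD·DD·BBA·BBA·BBA·BBA·DD·DD·BBA
    A ↦ BBA
    B ↦ DD
    C ↦ A  (constrained at step 0)
    D ↦ CCC  (constrained at step 0)

A->BBA, B->DD, C->A, D->CCC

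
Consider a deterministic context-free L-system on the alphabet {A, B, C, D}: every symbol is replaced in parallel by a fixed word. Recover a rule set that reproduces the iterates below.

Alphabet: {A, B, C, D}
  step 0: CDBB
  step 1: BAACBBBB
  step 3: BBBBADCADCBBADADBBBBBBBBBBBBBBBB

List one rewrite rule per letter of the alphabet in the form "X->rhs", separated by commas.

A->AD, B->BB, C->BAA, D->C

  step 0 ⇒ step 1: CDBB ⇒ BAA·C·BB·BB
    B ↦ BB
    C ↦ BAA
    D ↦ C
    A ↦ AD  (constrained at step 1)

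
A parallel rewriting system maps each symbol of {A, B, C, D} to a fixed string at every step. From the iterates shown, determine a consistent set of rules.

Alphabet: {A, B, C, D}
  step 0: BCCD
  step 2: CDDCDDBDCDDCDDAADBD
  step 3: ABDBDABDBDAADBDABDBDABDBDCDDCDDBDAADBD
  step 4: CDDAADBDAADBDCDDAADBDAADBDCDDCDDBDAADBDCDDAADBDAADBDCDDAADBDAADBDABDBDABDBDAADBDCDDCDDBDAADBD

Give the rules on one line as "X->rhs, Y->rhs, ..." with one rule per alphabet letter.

A->CDD, B->AAD, C->A, D->BD

  step 3 ⇒ step 4: ABDBDABDBDAADBDABDBDABDBDCDDCDDBDAADBD ⇒ CDD·AAD·BD·AAD·BD·CDD·AAD·BD·AAD·BD·CDD·CDD·BD·AAD·BD·CDD·AAD·BD·AAD·BD·CDD·AAD·BD·AAD·BD·A·BD·BD·A·BD·BD·AAD·BD·CDD·CDD·BD·AAD·BD
    A ↦ CDD
    B ↦ AAD
    C ↦ A
    D ↦ BD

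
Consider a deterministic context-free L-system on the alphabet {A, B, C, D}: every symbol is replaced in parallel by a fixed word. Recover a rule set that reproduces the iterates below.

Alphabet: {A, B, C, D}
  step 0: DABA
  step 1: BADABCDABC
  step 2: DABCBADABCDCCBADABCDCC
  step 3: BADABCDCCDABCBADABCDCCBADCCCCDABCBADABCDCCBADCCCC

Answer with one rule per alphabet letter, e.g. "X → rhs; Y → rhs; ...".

  step 2 ⇒ step 3: DABCBADABCDCCBADABCDCC ⇒ BAD·ABC·D·CC·D·ABC·BAD·ABC·D·CC·BAD·CC·CC·D·ABC·BAD·ABC·D·CC·BAD·CC·CC
    A ↦ ABC
    B ↦ D
    C ↦ CC
    D ↦ BAD

A->ABC, B->D, C->CC, D->BAD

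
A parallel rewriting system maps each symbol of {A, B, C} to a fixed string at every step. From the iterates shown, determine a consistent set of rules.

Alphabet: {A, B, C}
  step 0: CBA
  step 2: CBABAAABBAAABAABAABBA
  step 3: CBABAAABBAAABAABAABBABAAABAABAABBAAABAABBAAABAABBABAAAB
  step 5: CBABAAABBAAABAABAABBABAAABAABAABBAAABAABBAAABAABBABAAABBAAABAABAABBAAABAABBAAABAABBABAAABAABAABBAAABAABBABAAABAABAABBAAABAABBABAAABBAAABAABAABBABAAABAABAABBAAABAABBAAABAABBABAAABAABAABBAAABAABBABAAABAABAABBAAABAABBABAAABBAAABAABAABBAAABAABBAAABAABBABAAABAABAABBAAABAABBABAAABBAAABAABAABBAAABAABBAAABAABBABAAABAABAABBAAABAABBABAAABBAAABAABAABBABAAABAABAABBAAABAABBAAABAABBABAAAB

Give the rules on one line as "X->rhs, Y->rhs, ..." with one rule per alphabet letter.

A->AAB, B->BA, C->CBA

  step 2 ⇒ step 3: CBABAAABBAAABAABAABBA ⇒ CBA·BA·AAB·BA·AAB·AAB·AAB·BA·BA·AAB·AAB·AAB·BA·AAB·AAB·BA·AAB·AAB·BA·BA·AAB
    A ↦ AAB
    B ↦ BA
    C ↦ CBA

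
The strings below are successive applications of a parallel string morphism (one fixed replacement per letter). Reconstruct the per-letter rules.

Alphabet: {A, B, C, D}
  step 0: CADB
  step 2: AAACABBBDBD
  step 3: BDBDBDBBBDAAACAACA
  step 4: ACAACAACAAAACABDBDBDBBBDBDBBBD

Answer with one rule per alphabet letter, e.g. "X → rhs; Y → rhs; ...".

A->BD, B->A, C->BB, D->CA

  step 3 ⇒ step 4: BDBDBDBBBDAAACAACA ⇒ A·CA·A·CA·A·CA·A·A·A·CA·BD·BD·BD·BB·BD·BD·BB·BD
    A ↦ BD
    B ↦ A
    C ↦ BB
    D ↦ CA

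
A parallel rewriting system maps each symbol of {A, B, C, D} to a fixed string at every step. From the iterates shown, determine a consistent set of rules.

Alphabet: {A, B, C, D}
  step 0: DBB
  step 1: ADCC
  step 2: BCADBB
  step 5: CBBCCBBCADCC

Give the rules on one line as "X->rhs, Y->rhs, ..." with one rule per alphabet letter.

A->BC, B->C, C->B, D->AD

  step 1 ⇒ step 2: ADCC ⇒ BC·AD·B·B
    A ↦ BC
    C ↦ B
    D ↦ AD
  step 0 ⇒ step 1: DBB ⇒ AD·C·C
    B ↦ C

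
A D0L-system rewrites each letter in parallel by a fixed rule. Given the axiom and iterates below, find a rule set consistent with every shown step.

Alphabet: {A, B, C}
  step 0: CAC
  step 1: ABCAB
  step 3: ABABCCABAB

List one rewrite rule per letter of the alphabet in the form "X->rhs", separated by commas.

  step 0 ⇒ step 1: CAC ⇒ AB·C·AB
    A ↦ C
    C ↦ AB
    B ↦ C  (constrained at step 1)

A->C, B->C, C->AB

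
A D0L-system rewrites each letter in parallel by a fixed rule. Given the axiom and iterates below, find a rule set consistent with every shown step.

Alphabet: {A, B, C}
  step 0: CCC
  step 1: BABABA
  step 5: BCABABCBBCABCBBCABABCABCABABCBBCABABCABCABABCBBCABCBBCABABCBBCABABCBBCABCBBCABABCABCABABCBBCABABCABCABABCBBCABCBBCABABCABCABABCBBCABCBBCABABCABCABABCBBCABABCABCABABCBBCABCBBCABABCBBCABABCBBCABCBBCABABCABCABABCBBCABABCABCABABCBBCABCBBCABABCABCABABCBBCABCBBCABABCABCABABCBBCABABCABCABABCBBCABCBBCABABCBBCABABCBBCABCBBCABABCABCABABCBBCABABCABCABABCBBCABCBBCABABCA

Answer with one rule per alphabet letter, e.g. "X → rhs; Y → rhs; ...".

A->BCB, B->BCA, C->BA

  step 0 ⇒ step 1: CCC ⇒ BA·BA·BA
    C ↦ BA
    A ↦ BCB  (constrained at step 1)
    B ↦ BCA  (constrained at step 1)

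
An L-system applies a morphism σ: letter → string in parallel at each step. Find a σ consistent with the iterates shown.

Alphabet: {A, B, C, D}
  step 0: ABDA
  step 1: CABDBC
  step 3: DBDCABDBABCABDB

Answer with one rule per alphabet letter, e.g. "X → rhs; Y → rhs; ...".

A->C, B->AB, C->D, D->DB

  step 0 ⇒ step 1: ABDA ⇒ C·AB·DB·C
    A ↦ C
    B ↦ AB
    D ↦ DB
    C ↦ D  (constrained at step 1)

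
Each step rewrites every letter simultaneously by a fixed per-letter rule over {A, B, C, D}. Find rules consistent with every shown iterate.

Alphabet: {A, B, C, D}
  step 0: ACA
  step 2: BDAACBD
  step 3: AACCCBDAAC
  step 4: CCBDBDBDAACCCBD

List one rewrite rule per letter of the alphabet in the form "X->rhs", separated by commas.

  step 3 ⇒ step 4: AACCCBDAAC ⇒ C·C·BD·BD·BD·AA·C·C·C·BD
    A ↦ C
    B ↦ AA
    C ↦ BD
    D ↦ C

A->C, B->AA, C->BD, D->C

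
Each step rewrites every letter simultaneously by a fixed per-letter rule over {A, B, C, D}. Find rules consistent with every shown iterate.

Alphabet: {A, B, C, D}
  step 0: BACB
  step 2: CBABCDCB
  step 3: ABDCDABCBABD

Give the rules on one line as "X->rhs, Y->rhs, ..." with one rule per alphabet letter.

A->C, B->D, C->AB, D->CB

  step 2 ⇒ step 3: CBABCDCB ⇒ AB·D·C·D·AB·CB·AB·D
    A ↦ C
    B ↦ D
    C ↦ AB
    D ↦ CB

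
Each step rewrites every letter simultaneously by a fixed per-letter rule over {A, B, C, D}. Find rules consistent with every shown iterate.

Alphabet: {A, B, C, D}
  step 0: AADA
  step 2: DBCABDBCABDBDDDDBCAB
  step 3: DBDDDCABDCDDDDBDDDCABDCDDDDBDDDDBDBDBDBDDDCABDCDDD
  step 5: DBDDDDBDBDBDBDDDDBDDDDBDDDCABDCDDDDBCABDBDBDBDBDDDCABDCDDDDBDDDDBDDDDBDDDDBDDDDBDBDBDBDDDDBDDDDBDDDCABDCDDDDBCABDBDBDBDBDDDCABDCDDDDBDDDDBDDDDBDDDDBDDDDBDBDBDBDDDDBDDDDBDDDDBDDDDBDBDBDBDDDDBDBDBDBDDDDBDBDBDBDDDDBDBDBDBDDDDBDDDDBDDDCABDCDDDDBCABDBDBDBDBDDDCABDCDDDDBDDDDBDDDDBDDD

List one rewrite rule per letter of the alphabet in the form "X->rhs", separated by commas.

A->DC, B->DDD, C->CAB, D->DB

  step 2 ⇒ step 3: DBCABDBCABDBDDDDBCAB ⇒ DB·DDD·CAB·DC·DDD·DB·DDD·CAB·DC·DDD·DB·DDD·DB·DB·DB·DB·DDD·CAB·DC·DDD
    A ↦ DC
    B ↦ DDD
    C ↦ CAB
    D ↦ DB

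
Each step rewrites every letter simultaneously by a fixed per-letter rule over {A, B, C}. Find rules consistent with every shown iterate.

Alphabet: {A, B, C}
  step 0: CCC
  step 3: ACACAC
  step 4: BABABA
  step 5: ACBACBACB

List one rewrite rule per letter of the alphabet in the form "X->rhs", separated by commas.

A->B, B->AC, C->A

  step 4 ⇒ step 5: BABABA ⇒ AC·B·AC·B·AC·B
    A ↦ B
    B ↦ AC
  step 3 ⇒ step 4: ACACAC ⇒ B·A·B·A·B·A
    C ↦ A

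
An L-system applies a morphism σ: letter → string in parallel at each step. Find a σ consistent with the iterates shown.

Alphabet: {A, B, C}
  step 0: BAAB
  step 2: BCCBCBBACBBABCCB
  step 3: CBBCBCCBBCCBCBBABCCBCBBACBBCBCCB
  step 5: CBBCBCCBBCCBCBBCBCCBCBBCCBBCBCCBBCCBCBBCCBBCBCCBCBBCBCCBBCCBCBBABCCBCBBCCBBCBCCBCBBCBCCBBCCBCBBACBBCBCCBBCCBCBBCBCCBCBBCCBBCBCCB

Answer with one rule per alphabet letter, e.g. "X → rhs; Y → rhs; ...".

  step 2 ⇒ step 3: BCCBCBBACBBABCCB ⇒ CB·BC·BC·CB·BC·CB·CB·BA·BC·CB·CB·BA·CB·BC·BC·CB
    A ↦ BA
    B ↦ CB
    C ↦ BC

A->BA, B->CB, C->BC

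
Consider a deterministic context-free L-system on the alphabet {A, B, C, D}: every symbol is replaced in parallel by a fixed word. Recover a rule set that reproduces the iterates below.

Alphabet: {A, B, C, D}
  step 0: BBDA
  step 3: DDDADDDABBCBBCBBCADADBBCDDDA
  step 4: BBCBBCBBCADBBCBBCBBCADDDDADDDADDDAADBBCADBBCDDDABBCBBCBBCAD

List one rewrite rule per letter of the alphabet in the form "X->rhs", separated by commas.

  step 3 ⇒ step 4: DDDADDDABBCBBCBBCADADBBCDDDA ⇒ BBC·BBC·BBC·AD·BBC·BBC·BBC·AD·D·D·DA·D·D·DA·D·D·DA·AD·BBC·AD·BBC·D·D·DA·BBC·BBC·BBC·AD
    A ↦ AD
    B ↦ D
    C ↦ DA
    D ↦ BBC

A->AD, B->D, C->DA, D->BBC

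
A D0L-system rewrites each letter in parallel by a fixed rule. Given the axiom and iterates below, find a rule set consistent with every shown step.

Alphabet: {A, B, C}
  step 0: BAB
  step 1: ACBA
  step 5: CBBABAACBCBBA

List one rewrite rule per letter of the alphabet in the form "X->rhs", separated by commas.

  step 0 ⇒ step 1: BAB ⇒ A·CB·A
    A ↦ CB
    B ↦ A
    C ↦ B  (constrained at step 1)

A->CB, B->A, C->B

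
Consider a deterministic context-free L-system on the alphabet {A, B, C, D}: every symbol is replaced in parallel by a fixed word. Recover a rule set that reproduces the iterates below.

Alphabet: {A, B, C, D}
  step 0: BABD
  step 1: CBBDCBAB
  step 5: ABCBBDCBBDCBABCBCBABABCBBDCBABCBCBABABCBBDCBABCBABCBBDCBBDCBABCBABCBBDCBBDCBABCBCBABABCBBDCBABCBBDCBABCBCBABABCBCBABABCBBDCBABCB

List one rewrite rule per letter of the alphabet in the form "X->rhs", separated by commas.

  step 0 ⇒ step 1: BABD ⇒ CB·BD·CB·AB
    A ↦ BD
    B ↦ CB
    D ↦ AB
    C ↦ AB  (constrained at step 1)

A->BD, B->CB, C->AB, D->AB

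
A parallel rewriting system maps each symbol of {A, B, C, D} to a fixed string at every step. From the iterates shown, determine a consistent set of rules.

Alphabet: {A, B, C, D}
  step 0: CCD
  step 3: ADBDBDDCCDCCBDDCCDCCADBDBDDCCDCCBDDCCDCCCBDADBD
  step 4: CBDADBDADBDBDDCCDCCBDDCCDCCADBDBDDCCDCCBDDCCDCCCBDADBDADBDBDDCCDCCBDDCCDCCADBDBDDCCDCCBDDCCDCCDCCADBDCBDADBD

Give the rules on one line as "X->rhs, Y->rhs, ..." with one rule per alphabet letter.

A->C, B->AD, C->DCC, D->BD

  step 3 ⇒ step 4: ADBDBDDCCDCCBDDCCDCCADBDBDDCCDCCBDDCCDCCCBDADBD ⇒ C·BD·AD·BD·AD·BD·BD·DCC·DCC·BD·DCC·DCC·AD·BD·BD·DCC·DCC·BD·DCC·DCC·C·BD·AD·BD·AD·BD·BD·DCC·DCC·BD·DCC·DCC·AD·BD·BD·DCC·DCC·BD·DCC·DCC·DCC·AD·BD·C·BD·AD·BD
    A ↦ C
    B ↦ AD
    C ↦ DCC
    D ↦ BD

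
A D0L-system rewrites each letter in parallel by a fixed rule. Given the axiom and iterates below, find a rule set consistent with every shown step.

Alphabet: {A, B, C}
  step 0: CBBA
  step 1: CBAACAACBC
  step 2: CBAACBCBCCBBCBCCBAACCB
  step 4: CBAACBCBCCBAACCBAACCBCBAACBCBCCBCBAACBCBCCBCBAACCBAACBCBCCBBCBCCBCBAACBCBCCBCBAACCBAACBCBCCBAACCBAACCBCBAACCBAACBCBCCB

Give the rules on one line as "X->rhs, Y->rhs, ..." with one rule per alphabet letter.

A->BC, B->AAC, C->CB

  step 1 ⇒ step 2: CBAACAACBC ⇒ CB·AAC·BC·BC·CB·BC·BC·CB·AAC·CB
    A ↦ BC
    B ↦ AAC
    C ↦ CB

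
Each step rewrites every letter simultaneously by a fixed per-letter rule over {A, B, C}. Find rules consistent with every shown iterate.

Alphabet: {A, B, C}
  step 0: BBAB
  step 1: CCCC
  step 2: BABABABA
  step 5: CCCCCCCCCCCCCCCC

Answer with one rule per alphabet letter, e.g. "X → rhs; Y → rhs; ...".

A->C, B->C, C->BA

  step 1 ⇒ step 2: CCCC ⇒ BA·BA·BA·BA
    C ↦ BA
  step 0 ⇒ step 1: BBAB ⇒ C·C·C·C
    A ↦ C
  step 0 ⇒ step 1: BBAB ⇒ C·C·C·C
    B ↦ C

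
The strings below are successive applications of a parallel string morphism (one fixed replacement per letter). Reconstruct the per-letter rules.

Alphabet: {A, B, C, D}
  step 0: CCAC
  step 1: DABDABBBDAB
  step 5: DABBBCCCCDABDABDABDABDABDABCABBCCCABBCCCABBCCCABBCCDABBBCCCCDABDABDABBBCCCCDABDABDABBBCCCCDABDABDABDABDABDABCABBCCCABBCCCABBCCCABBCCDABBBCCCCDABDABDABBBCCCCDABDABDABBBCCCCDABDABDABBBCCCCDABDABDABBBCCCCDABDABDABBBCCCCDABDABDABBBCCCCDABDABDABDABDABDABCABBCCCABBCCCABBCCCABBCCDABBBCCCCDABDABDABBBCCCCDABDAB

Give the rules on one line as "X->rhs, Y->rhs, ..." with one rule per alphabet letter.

A->BB, B->CC, C->DAB, D->CA

  step 0 ⇒ step 1: CCAC ⇒ DAB·DAB·BB·DAB
    A ↦ BB
    C ↦ DAB
    B ↦ CC  (constrained at step 1)
    D ↦ CA  (constrained at step 1)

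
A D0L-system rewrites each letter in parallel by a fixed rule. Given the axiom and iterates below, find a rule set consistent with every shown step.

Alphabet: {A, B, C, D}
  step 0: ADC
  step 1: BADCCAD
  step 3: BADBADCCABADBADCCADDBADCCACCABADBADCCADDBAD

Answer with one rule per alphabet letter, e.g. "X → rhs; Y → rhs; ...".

A->BAD, B->BAD, C->D, D->CCA

  step 0 ⇒ step 1: ADC ⇒ BAD·CCA·D
    A ↦ BAD
    C ↦ D
    D ↦ CCA
    B ↦ BAD  (constrained at step 1)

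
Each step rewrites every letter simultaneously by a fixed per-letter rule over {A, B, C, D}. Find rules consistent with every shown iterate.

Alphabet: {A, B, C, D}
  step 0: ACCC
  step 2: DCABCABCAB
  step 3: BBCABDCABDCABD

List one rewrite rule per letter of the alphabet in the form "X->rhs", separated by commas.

A->B, B->D, C->CA, D->BB

  step 2 ⇒ step 3: DCABCABCAB ⇒ BB·CA·B·D·CA·B·D·CA·B·D
    A ↦ B
    B ↦ D
    C ↦ CA
    D ↦ BB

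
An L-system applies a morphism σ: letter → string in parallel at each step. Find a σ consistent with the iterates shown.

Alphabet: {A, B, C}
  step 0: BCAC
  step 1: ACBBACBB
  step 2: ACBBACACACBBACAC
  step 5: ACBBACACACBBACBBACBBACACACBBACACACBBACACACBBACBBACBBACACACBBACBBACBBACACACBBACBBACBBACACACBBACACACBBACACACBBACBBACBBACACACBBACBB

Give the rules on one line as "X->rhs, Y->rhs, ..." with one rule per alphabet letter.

  step 1 ⇒ step 2: ACBBACBB ⇒ AC·BB·AC·AC·AC·BB·AC·AC
    A ↦ AC
    B ↦ AC
    C ↦ BB

A->AC, B->AC, C->BB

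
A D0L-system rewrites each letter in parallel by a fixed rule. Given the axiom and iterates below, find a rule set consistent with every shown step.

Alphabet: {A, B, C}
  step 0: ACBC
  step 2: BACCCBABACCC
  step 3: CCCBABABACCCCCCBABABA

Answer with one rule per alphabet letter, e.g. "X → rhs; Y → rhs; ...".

  step 2 ⇒ step 3: BACCCBABACCC ⇒ CC·C·BA·BA·BA·CC·C·CC·C·BA·BA·BA
    A ↦ C
    B ↦ CC
    C ↦ BA

A->C, B->CC, C->BA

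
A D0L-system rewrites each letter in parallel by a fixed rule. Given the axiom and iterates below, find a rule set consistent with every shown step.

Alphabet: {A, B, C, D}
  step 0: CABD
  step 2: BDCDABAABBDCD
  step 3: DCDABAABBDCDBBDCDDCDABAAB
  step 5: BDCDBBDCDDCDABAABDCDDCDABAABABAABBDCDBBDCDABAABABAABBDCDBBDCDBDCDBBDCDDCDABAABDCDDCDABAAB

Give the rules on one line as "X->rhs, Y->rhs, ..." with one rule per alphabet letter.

  step 2 ⇒ step 3: BDCDABAABBDCD ⇒ DCD·AB·A·AB·B·DCD·B·B·DCD·DCD·AB·A·AB
    A ↦ B
    B ↦ DCD
    C ↦ A
    D ↦ AB

A->B, B->DCD, C->A, D->AB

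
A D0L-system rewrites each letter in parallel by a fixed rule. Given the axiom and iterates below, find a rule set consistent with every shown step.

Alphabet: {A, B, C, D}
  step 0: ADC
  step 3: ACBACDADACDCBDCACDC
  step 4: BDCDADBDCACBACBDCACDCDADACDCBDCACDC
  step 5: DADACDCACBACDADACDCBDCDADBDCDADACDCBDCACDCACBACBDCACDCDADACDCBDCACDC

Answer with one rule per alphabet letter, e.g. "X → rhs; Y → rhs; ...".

  step 4 ⇒ step 5: BDCDADBDCACBACBDCACDCDADACDCBDCACDC ⇒ DAD·AC·DC·AC·B·AC·DAD·AC·DC·B·DC·DAD·B·DC·DAD·AC·DC·B·DC·AC·DC·AC·B·AC·B·DC·AC·DC·DAD·AC·DC·B·DC·AC·DC
    A ↦ B
    B ↦ DAD
    C ↦ DC
    D ↦ AC

A->B, B->DAD, C->DC, D->AC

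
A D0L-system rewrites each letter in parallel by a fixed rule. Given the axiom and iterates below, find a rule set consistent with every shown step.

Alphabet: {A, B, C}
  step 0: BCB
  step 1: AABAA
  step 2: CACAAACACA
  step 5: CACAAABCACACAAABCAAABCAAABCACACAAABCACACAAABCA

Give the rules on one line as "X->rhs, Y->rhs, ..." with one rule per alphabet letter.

A->CA, B->AA, C->B

  step 1 ⇒ step 2: AABAA ⇒ CA·CA·AA·CA·CA
    A ↦ CA
    B ↦ AA
  step 0 ⇒ step 1: BCB ⇒ AA·B·AA
    C ↦ B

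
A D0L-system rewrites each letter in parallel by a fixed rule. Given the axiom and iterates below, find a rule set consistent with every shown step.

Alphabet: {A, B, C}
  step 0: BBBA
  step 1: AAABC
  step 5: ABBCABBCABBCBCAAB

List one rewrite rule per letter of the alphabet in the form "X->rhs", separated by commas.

  step 0 ⇒ step 1: BBBA ⇒ A·A·A·BC
    A ↦ BC
    B ↦ A
    C ↦ B  (constrained at step 1)

A->BC, B->A, C->B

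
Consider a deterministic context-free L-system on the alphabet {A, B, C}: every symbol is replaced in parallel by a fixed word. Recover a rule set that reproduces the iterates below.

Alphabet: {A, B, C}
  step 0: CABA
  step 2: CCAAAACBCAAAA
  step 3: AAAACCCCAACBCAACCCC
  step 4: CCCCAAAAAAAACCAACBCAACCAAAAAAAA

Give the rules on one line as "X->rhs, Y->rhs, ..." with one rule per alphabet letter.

A->C, B->CBC, C->AA

  step 3 ⇒ step 4: AAAACCCCAACBCAACCCC ⇒ C·C·C·C·AA·AA·AA·AA·C·C·AA·CBC·AA·C·C·AA·AA·AA·AA
    A ↦ C
    B ↦ CBC
    C ↦ AA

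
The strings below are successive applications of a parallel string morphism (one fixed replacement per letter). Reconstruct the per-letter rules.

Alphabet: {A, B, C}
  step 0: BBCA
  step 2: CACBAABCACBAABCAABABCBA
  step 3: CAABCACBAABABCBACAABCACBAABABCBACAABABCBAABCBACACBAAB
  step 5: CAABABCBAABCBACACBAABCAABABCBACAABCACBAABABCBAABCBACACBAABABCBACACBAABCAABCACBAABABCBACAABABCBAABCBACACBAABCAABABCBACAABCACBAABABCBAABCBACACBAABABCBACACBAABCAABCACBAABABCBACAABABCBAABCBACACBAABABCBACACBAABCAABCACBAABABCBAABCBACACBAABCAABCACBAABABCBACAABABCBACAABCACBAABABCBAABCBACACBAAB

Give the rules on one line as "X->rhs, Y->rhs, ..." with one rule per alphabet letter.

A->AB, B->CBA, C->CA

  step 2 ⇒ step 3: CACBAABCACBAABCAABABCBA ⇒ CA·AB·CA·CBA·AB·AB·CBA·CA·AB·CA·CBA·AB·AB·CBA·CA·AB·AB·CBA·AB·CBA·CA·CBA·AB
    A ↦ AB
    B ↦ CBA
    C ↦ CA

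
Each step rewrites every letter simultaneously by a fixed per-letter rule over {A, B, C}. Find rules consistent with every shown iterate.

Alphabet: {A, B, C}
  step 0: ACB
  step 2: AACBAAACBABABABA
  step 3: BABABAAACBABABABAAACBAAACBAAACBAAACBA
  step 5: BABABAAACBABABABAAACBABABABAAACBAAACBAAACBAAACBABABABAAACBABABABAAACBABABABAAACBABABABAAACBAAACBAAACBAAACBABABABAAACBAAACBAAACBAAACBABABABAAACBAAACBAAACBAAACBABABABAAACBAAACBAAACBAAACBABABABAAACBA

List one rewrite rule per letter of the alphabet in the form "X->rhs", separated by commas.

A->BA, B->AAC, C->BA

  step 2 ⇒ step 3: AACBAAACBABABABA ⇒ BA·BA·BA·AAC·BA·BA·BA·BA·AAC·BA·AAC·BA·AAC·BA·AAC·BA
    A ↦ BA
    B ↦ AAC
    C ↦ BA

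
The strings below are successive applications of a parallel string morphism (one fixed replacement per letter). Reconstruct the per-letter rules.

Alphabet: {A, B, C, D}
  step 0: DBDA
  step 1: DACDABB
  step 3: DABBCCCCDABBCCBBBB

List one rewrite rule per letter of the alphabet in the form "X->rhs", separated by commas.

A->BB, B->C, C->BB, D->DA

  step 0 ⇒ step 1: DBDA ⇒ DA·C·DA·BB
    A ↦ BB
    B ↦ C
    D ↦ DA
    C ↦ BB  (constrained at step 1)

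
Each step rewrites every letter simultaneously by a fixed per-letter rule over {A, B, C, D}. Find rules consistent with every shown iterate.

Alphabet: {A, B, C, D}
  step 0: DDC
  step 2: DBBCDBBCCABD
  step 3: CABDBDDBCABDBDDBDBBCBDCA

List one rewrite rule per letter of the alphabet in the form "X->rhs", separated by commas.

  step 2 ⇒ step 3: DBBCDBBCCABD ⇒ CA·BD·BD·DB·CA·BD·BD·DB·DB·BC·BD·CA
    A ↦ BC
    B ↦ BD
    C ↦ DB
    D ↦ CA

A->BC, B->BD, C->DB, D->CA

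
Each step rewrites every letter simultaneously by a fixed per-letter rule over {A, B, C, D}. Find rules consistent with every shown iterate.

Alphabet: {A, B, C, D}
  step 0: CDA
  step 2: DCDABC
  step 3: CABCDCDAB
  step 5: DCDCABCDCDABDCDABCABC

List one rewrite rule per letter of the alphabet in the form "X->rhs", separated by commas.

A->D, B->CD, C->AB, D->C

  step 2 ⇒ step 3: DCDABC ⇒ C·AB·C·D·CD·AB
    A ↦ D
    B ↦ CD
    C ↦ AB
    D ↦ C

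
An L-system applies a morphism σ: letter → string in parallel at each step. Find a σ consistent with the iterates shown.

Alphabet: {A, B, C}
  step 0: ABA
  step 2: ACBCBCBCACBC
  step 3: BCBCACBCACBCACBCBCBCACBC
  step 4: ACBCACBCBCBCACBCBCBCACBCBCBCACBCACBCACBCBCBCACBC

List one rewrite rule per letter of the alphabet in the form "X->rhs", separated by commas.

  step 3 ⇒ step 4: BCBCACBCACBCACBCBCBCACBC ⇒ AC·BC·AC·BC·BC·BC·AC·BC·BC·BC·AC·BC·BC·BC·AC·BC·AC·BC·AC·BC·BC·BC·AC·BC
    A ↦ BC
    B ↦ AC
    C ↦ BC

A->BC, B->AC, C->BC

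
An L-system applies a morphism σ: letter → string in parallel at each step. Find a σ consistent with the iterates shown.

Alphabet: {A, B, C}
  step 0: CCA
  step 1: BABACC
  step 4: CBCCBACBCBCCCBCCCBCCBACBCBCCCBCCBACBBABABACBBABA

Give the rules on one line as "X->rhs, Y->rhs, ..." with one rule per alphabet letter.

  step 0 ⇒ step 1: CCA ⇒ BA·BA·CC
    A ↦ CC
    C ↦ BA
    B ↦ CB  (constrained at step 1)

A->CC, B->CB, C->BA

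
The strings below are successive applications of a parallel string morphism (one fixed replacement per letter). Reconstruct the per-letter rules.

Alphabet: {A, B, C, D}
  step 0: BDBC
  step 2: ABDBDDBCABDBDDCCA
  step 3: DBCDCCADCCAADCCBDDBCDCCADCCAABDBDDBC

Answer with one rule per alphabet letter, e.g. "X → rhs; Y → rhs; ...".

A->DBC, B->DCC, C->BD, D->A

  step 2 ⇒ step 3: ABDBDDBCABDBDDCCA ⇒ DBC·DCC·A·DCC·A·A·DCC·BD·DBC·DCC·A·DCC·A·A·BD·BD·DBC
    A ↦ DBC
    B ↦ DCC
    C ↦ BD
    D ↦ A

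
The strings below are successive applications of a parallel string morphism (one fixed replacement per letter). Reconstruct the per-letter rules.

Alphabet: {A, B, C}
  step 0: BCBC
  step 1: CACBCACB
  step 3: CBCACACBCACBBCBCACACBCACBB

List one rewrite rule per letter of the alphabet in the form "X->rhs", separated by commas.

  step 0 ⇒ step 1: BCBC ⇒ CA·CB·CA·CB
    B ↦ CA
    C ↦ CB
    A ↦ B  (constrained at step 1)

A->B, B->CA, C->CB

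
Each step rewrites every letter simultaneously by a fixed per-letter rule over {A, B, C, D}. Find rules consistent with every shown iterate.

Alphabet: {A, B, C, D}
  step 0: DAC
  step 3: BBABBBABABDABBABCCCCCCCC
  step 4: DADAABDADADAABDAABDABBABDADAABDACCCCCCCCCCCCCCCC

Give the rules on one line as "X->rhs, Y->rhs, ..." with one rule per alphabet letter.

  step 3 ⇒ step 4: BBABBBABABDABBABCCCCCCCC ⇒ DA·DA·AB·DA·DA·DA·AB·DA·AB·DA·BB·AB·DA·DA·AB·DA·CC·CC·CC·CC·CC·CC·CC·CC
    A ↦ AB
    B ↦ DA
    C ↦ CC
    D ↦ BB

A->AB, B->DA, C->CC, D->BB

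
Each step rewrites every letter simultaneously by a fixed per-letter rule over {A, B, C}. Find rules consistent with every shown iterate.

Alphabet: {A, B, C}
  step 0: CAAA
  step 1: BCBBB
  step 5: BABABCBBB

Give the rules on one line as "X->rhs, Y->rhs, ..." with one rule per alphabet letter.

  step 0 ⇒ step 1: CAAA ⇒ BC·B·B·B
    A ↦ B
    C ↦ BC
    B ↦ A  (constrained at step 1)

A->B, B->A, C->BC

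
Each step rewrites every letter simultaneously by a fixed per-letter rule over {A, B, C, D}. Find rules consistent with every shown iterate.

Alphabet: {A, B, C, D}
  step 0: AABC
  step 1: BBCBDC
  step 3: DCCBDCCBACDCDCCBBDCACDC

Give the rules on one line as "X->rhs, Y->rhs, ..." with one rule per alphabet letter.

A->B, B->CB, C->DC, D->AC

  step 0 ⇒ step 1: AABC ⇒ B·B·CB·DC
    A ↦ B
    B ↦ CB
    C ↦ DC
    D ↦ AC  (constrained at step 1)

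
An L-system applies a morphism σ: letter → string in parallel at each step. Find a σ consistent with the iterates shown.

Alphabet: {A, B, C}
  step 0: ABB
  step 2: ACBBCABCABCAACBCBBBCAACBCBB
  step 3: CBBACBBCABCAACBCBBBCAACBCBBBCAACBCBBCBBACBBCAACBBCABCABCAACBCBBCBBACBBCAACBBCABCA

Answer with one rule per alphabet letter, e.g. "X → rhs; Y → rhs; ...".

  step 2 ⇒ step 3: ACBBCABCABCAACBCBBBCAACBCBB ⇒ CBB·ACB·BCA·BCA·ACB·CBB·BCA·ACB·CBB·BCA·ACB·CBB·CBB·ACB·BCA·ACB·BCA·BCA·BCA·ACB·CBB·CBB·ACB·BCA·ACB·BCA·BCA
    A ↦ CBB
    B ↦ BCA
    C ↦ ACB

A->CBB, B->BCA, C->ACB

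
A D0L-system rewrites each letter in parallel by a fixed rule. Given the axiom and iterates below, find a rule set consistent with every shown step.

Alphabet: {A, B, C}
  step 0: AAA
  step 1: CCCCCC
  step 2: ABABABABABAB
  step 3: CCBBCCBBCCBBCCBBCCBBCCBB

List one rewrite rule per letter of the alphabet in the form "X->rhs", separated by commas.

A->CC, B->BB, C->AB

  step 2 ⇒ step 3: ABABABABABAB ⇒ CC·BB·CC·BB·CC·BB·CC·BB·CC·BB·CC·BB
    A ↦ CC
    B ↦ BB
  step 1 ⇒ step 2: CCCCCC ⇒ AB·AB·AB·AB·AB·AB
    C ↦ AB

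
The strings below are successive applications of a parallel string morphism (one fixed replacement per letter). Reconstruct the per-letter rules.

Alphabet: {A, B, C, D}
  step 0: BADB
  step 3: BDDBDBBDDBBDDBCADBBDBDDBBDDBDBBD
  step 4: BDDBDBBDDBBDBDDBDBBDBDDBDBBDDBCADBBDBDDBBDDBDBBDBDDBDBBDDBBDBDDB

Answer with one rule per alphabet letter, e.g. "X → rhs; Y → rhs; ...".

  step 3 ⇒ step 4: BDDBDBBDDBBDDBCADBBDBDDBBDDBDBBD ⇒ BD·DB·DB·BD·DB·BD·BD·DB·DB·BD·BD·DB·DB·BD·DB·CA·DB·BD·BD·DB·BD·DB·DB·BD·BD·DB·DB·BD·DB·BD·BD·DB
    A ↦ CA
    B ↦ BD
    C ↦ DB
    D ↦ DB

A->CA, B->BD, C->DB, D->DB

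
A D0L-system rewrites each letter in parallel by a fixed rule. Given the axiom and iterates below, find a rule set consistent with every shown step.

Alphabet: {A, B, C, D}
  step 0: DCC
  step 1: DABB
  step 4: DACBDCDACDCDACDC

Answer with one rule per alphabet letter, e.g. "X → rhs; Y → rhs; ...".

  step 0 ⇒ step 1: DCC ⇒ DA·B·B
    C ↦ B
    D ↦ DA
    A ↦ C  (constrained at step 1)
    B ↦ DC  (constrained at step 1)

A->C, B->DC, C->B, D->DA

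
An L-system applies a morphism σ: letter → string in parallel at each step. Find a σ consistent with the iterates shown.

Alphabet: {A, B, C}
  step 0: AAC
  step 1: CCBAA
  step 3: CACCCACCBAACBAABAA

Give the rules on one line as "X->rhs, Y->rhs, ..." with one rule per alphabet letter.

  step 0 ⇒ step 1: AAC ⇒ C·C·BAA
    A ↦ C
    C ↦ BAA
    B ↦ CA  (constrained at step 1)

A->C, B->CA, C->BAA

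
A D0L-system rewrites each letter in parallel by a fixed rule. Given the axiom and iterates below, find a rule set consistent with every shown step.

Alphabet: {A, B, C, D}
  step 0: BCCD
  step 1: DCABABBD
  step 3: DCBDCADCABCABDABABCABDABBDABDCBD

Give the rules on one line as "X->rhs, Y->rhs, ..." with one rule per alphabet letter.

  step 0 ⇒ step 1: BCCD ⇒ DC·AB·AB·BD
    B ↦ DC
    C ↦ AB
    D ↦ BD
    A ↦ CA  (constrained at step 1)

A->CA, B->DC, C->AB, D->BD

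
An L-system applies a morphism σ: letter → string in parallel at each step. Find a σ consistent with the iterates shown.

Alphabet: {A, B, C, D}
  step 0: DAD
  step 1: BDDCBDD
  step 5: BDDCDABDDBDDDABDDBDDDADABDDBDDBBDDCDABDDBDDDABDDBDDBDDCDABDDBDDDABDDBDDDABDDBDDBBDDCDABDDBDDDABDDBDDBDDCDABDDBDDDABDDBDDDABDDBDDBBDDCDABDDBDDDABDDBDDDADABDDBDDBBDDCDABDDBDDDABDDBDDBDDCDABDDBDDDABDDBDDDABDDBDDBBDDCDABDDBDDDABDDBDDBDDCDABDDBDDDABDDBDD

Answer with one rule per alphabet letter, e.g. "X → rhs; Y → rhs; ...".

  step 0 ⇒ step 1: DAD ⇒ BDD·C·BDD
    A ↦ C
    D ↦ BDD
    B ↦ DA  (constrained at step 1)
    C ↦ B  (constrained at step 1)

A->C, B->DA, C->B, D->BDD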